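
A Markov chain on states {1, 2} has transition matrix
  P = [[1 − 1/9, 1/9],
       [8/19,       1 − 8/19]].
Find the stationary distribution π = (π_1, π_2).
π_1 = 72/91, π_2 = 19/91

Solve πP = π with π_1 + π_2 = 1. From πP = π: π_1 · (1 − 1/9) + π_2 · 8/19 = π_1 ⇒ π_2 · 8/19 = π_1 · 1/9 ⇒ π_2/π_1 = (1/9)/(8/19) = 19/72. Together with π_1 + π_2 = 1:
  π_1 = (8/19)/(1/9 + 8/19) = (8/19)/(91/171) = 72/91,
  π_2 = (1/9)/(1/9 + 8/19) = (1/9)/(91/171) = 19/91.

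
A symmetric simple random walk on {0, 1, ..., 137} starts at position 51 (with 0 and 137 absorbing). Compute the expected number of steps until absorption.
E[τ | X_0 = 51] = 4386

Let v_k = E[τ | X_0 = k]. Boundary: v_0 = v_137 = 0. Recurrence: v_k = 1 + (v_{k-1} + v_{k+1})/2 for 1 ≤ k ≤ 136. The particular solution to v_k − (v_{k-1} + v_{k+1})/2 = 1 is v_k = −k^2. Adding homogeneous solution A + B k and matching boundaries gives v_k = k (137 − k). Substituting k = 51: v_51 = 51 · 86 = 4386.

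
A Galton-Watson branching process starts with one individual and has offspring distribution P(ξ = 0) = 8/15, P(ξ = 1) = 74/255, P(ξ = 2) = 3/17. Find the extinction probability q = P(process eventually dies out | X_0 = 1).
q = 1

Mean offspring μ = 0·8/15 + 1·74/255 + 2·3/17 = 164/255 ≤ 1. For μ ≤ 1 with offspring not concentrated at 1, the Galton-Watson process goes extinct almost surely, so q = 1.
(Algebraic check: The pgf is f(s) = 8/15 + 74/255·s + 3/17·s². The extinction probability q is the smallest fixed point of f in [0, 1]. Setting s = f(s):
  3/17·s² + (74/255 − 1)·s + 8/15 = 0
  3/17·s² − (8/15 + 3/17)·s + 8/15 = 0
which factors as (s − 1)·(3/17·s − 8/15) = 0, giving roots s = 1 and s = (8/15)/(3/17) = 136/45. Since 136/45 ≥ 1, the smallest root in [0, 1] is s = 1.)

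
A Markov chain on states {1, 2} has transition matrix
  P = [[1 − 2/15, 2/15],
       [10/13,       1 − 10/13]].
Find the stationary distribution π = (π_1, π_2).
π_1 = 75/88, π_2 = 13/88

Solve πP = π with π_1 + π_2 = 1. From πP = π: π_1 · (1 − 2/15) + π_2 · 10/13 = π_1 ⇒ π_2 · 10/13 = π_1 · 2/15 ⇒ π_2/π_1 = (2/15)/(10/13) = 13/75. Together with π_1 + π_2 = 1:
  π_1 = (10/13)/(2/15 + 10/13) = (10/13)/(176/195) = 75/88,
  π_2 = (2/15)/(2/15 + 10/13) = (2/15)/(176/195) = 13/88.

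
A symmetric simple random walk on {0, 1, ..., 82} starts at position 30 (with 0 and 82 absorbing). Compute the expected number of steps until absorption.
E[τ | X_0 = 30] = 1560

Let v_k = E[τ | X_0 = k]. Boundary: v_0 = v_82 = 0. Recurrence: v_k = 1 + (v_{k-1} + v_{k+1})/2 for 1 ≤ k ≤ 81. The particular solution to v_k − (v_{k-1} + v_{k+1})/2 = 1 is v_k = −k^2. Adding homogeneous solution A + B k and matching boundaries gives v_k = k (82 − k). Substituting k = 30: v_30 = 30 · 52 = 1560.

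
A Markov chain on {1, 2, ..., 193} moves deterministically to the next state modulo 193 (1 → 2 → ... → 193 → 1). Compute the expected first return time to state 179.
E[T_179 | X_0 = 179] = 193

The chain cycles deterministically, so starting at state 179 it returns in exactly 193 steps. Equivalently, the stationary distribution is uniform π_j = 1/193 for every state j, so by Kac's formula E[T_179] = 1/π_179 = 193.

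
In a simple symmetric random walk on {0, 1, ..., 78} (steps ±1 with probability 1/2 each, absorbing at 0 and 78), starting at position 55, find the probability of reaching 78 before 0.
P(hit 78 before 0) = 55/78

Let u_k = P(hit 78 before 0 | start at k). Then u_0 = 0, u_78 = 1, and u_k = u_{k-1}/2 + u_{k+1}/2 for 1 ≤ k ≤ 77. This harmonic recurrence is solved by u_k = k/78, giving u_55 = 55/78.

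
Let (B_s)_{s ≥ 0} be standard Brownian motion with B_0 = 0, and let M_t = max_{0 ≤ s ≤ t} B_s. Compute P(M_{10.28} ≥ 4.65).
P(M_{10.28} ≥ 4.65) = 2·P(B_{10.28} ≥ 4.65) = 2(1 − Φ(4.65/√10.28)) ≈ 0.1470

By the reflection principle for Brownian motion, P(M_t ≥ a) = 2 · P(B_t ≥ a) for a ≥ 0. Since B_t ~ N(0, t), P(B_t ≥ 4.65) = 1 − Φ(4.65/√t) = 1 − Φ(4.65/√10.28) = 1 − Φ(1.4503). So
  P(M_{10.28} ≥ 4.65) = 2(1 − Φ(1.4503)) ≈ 0.1470.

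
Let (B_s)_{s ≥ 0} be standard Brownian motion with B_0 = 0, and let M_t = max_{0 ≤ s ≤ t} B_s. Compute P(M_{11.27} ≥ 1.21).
P(M_{11.27} ≥ 1.21) = 2·P(B_{11.27} ≥ 1.21) = 2(1 − Φ(1.21/√11.27)) ≈ 0.7185

By the reflection principle for Brownian motion, P(M_t ≥ a) = 2 · P(B_t ≥ a) for a ≥ 0. Since B_t ~ N(0, t), P(B_t ≥ 1.21) = 1 − Φ(1.21/√t) = 1 − Φ(1.21/√11.27) = 1 − Φ(0.3604). So
  P(M_{11.27} ≥ 1.21) = 2(1 − Φ(0.3604)) ≈ 0.7185.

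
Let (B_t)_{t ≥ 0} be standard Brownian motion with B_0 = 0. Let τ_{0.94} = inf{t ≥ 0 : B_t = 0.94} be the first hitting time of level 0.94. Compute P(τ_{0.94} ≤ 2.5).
P(τ_{0.94} ≤ 2.5) = 2(1 − Φ(0.94/√2.5)) = 2(1 − Φ(0.5945)) ≈ 0.5522

By the reflection principle for standard BM, P(τ_b ≤ t) = 2 · P(B_t ≥ b). Since B_t ~ N(0, t), P(B_t ≥ 0.94) = 1 − Φ(0.94/√t) = 1 − Φ(0.94/√2.5) = 1 − Φ(0.5945) ≈ 0.27609. Doubling: P(τ_{0.94} ≤ 2.5) ≈ 2 · 0.27609 = 0.55218 ≈ 0.5522.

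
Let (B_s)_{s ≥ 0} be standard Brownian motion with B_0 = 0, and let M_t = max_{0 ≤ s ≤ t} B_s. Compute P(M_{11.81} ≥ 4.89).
P(M_{11.81} ≥ 4.89) = 2·P(B_{11.81} ≥ 4.89) = 2(1 − Φ(4.89/√11.81)) ≈ 0.1548

By the reflection principle for Brownian motion, P(M_t ≥ a) = 2 · P(B_t ≥ a) for a ≥ 0. Since B_t ~ N(0, t), P(B_t ≥ 4.89) = 1 − Φ(4.89/√t) = 1 − Φ(4.89/√11.81) = 1 − Φ(1.4229). So
  P(M_{11.81} ≥ 4.89) = 2(1 − Φ(1.4229)) ≈ 0.1548.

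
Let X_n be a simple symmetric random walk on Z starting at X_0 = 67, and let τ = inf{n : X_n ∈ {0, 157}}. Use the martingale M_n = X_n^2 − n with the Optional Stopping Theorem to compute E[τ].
E[τ] = 6030

M_n = X_n^2 − n is a martingale (since E[X_{n+1}^2 | F_n] = X_n^2 + 1). By OST (τ has finite mean in a bounded region), E[M_τ] = E[M_0] = X_0^2 − 0 = 67^2 = 4489. Also E[M_τ] = E[X_τ^2] − E[τ]. The walk exits at 0 or 157, with P(hit 157 first) = 67/157, so E[X_τ^2] = 157^2 · 67/157 + 0 = 10519. Thus E[τ] = E[X_τ^2] − E[M_τ] = 10519 − 4489 = 6030 = 67(157 − 67) = 6030.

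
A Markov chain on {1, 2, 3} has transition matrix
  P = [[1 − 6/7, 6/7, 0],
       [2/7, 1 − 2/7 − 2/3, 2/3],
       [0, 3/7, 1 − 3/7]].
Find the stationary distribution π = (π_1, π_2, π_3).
π = (3/26, 9/26, 7/13)

This is a birth-death chain on three states, which satisfies detailed balance: π_1 · P_{12} = π_2 · P_{21} and π_2 · P_{23} = π_3 · P_{32}.
From π_1 · 6/7 = π_2 · 2/7: π_2/π_1 = (6/7)/(2/7) = 3.
From π_2 · 2/3 = π_3 · 3/7: π_3/π_2 = (2/3)/(3/7) = 14/9.
Take π_1 proportional to 1; then unnormalized π = (1, 3, 14/3). Normalize by dividing by the sum 26/3:
  π = (3/26, 9/26, 7/13).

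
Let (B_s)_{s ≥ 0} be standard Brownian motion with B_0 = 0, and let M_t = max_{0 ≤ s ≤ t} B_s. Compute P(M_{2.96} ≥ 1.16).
P(M_{2.96} ≥ 1.16) = 2·P(B_{2.96} ≥ 1.16) = 2(1 − Φ(1.16/√2.96)) ≈ 0.5002

By the reflection principle for Brownian motion, P(M_t ≥ a) = 2 · P(B_t ≥ a) for a ≥ 0. Since B_t ~ N(0, t), P(B_t ≥ 1.16) = 1 − Φ(1.16/√t) = 1 − Φ(1.16/√2.96) = 1 − Φ(0.6742). So
  P(M_{2.96} ≥ 1.16) = 2(1 − Φ(0.6742)) ≈ 0.5002.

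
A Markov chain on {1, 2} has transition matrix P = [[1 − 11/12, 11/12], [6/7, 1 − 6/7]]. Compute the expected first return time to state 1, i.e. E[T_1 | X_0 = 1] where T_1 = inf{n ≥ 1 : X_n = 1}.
E[T_1 | X_0 = 1] = 1/π_1 = 149/72

For an irreducible recurrent Markov chain with stationary distribution π, E[T_i | X_0 = i] = 1/π_i (Kac's formula). Here π_1 = (6/7)/(11/12 + 6/7) = (6/7)/(149/84) = 72/149, so E[T_1 | X_0 = 1] = 1/π_1 = (11/12 + 6/7)/(6/7) = (149/84)/(6/7) = 149/72.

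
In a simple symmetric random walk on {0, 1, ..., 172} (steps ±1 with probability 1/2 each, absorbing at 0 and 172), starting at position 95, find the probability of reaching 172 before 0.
P(hit 172 before 0) = 95/172

Let u_k = P(hit 172 before 0 | start at k). Then u_0 = 0, u_172 = 1, and u_k = u_{k-1}/2 + u_{k+1}/2 for 1 ≤ k ≤ 171. This harmonic recurrence is solved by u_k = k/172, giving u_95 = 95/172.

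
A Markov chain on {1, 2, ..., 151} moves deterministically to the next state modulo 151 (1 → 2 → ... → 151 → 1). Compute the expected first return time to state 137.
E[T_137 | X_0 = 137] = 151

The chain cycles deterministically, so starting at state 137 it returns in exactly 151 steps. Equivalently, the stationary distribution is uniform π_j = 1/151 for every state j, so by Kac's formula E[T_137] = 1/π_137 = 151.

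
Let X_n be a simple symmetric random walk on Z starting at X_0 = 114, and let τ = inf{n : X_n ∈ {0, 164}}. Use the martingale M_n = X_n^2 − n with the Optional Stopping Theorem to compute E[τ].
E[τ] = 5700

M_n = X_n^2 − n is a martingale (since E[X_{n+1}^2 | F_n] = X_n^2 + 1). By OST (τ has finite mean in a bounded region), E[M_τ] = E[M_0] = X_0^2 − 0 = 114^2 = 12996. Also E[M_τ] = E[X_τ^2] − E[τ]. The walk exits at 0 or 164, with P(hit 164 first) = 114/164, so E[X_τ^2] = 164^2 · 114/164 + 0 = 18696. Thus E[τ] = E[X_τ^2] − E[M_τ] = 18696 − 12996 = 5700 = 114(164 − 114) = 5700.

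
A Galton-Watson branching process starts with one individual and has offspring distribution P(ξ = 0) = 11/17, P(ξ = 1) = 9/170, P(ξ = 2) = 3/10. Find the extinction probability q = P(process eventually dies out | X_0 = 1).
q = 1

Mean offspring μ = 0·11/17 + 1·9/170 + 2·3/10 = 111/170 ≤ 1. For μ ≤ 1 with offspring not concentrated at 1, the Galton-Watson process goes extinct almost surely, so q = 1.
(Algebraic check: The pgf is f(s) = 11/17 + 9/170·s + 3/10·s². The extinction probability q is the smallest fixed point of f in [0, 1]. Setting s = f(s):
  3/10·s² + (9/170 − 1)·s + 11/17 = 0
  3/10·s² − (11/17 + 3/10)·s + 11/17 = 0
which factors as (s − 1)·(3/10·s − 11/17) = 0, giving roots s = 1 and s = (11/17)/(3/10) = 110/51. Since 110/51 ≥ 1, the smallest root in [0, 1] is s = 1.)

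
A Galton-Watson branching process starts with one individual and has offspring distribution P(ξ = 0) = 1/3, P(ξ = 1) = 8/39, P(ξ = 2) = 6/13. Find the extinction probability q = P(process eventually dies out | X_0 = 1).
q = 13/18

The pgf is f(s) = 1/3 + 8/39·s + 6/13·s². The extinction probability q is the smallest fixed point of f in [0, 1]. Setting s = f(s):
  6/13·s² + (8/39 − 1)·s + 1/3 = 0
  6/13·s² − (1/3 + 6/13)·s + 1/3 = 0
which factors as (s − 1)·(6/13·s − 1/3) = 0, giving roots s = 1 and s = (1/3)/(6/13) = 13/18.
Mean offspring μ = 8/39 + 2·6/13 = 44/39 > 1 (supercritical), so q < 1. The extinction probability is the smaller root: q = (1/3)/(6/13) = 13/18.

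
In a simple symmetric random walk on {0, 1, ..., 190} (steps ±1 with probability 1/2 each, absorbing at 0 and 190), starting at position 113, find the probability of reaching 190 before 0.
P(hit 190 before 0) = 113/190

Let u_k = P(hit 190 before 0 | start at k). Then u_0 = 0, u_190 = 1, and u_k = u_{k-1}/2 + u_{k+1}/2 for 1 ≤ k ≤ 189. This harmonic recurrence is solved by u_k = k/190, giving u_113 = 113/190.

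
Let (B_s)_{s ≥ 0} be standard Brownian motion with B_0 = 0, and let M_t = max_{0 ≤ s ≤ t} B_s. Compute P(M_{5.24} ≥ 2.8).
P(M_{5.24} ≥ 2.8) = 2·P(B_{5.24} ≥ 2.8) = 2(1 − Φ(2.8/√5.24)) ≈ 0.2213

By the reflection principle for Brownian motion, P(M_t ≥ a) = 2 · P(B_t ≥ a) for a ≥ 0. Since B_t ~ N(0, t), P(B_t ≥ 2.8) = 1 − Φ(2.8/√t) = 1 − Φ(2.8/√5.24) = 1 − Φ(1.2232). So
  P(M_{5.24} ≥ 2.8) = 2(1 − Φ(1.2232)) ≈ 0.2213.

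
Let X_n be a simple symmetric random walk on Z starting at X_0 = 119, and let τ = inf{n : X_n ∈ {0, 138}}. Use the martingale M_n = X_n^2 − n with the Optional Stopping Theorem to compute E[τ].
E[τ] = 2261

M_n = X_n^2 − n is a martingale (since E[X_{n+1}^2 | F_n] = X_n^2 + 1). By OST (τ has finite mean in a bounded region), E[M_τ] = E[M_0] = X_0^2 − 0 = 119^2 = 14161. Also E[M_τ] = E[X_τ^2] − E[τ]. The walk exits at 0 or 138, with P(hit 138 first) = 119/138, so E[X_τ^2] = 138^2 · 119/138 + 0 = 16422. Thus E[τ] = E[X_τ^2] − E[M_τ] = 16422 − 14161 = 2261 = 119(138 − 119) = 2261.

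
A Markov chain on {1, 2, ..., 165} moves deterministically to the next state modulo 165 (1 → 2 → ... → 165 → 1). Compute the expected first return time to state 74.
E[T_74 | X_0 = 74] = 165

The chain cycles deterministically, so starting at state 74 it returns in exactly 165 steps. Equivalently, the stationary distribution is uniform π_j = 1/165 for every state j, so by Kac's formula E[T_74] = 1/π_74 = 165.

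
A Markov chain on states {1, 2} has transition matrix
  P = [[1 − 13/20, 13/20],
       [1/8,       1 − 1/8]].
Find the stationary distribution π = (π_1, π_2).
π_1 = 5/31, π_2 = 26/31

Solve πP = π with π_1 + π_2 = 1. From πP = π: π_1 · (1 − 13/20) + π_2 · 1/8 = π_1 ⇒ π_2 · 1/8 = π_1 · 13/20 ⇒ π_2/π_1 = (13/20)/(1/8) = 26/5. Together with π_1 + π_2 = 1:
  π_1 = (1/8)/(13/20 + 1/8) = (1/8)/(31/40) = 5/31,
  π_2 = (13/20)/(13/20 + 1/8) = (13/20)/(31/40) = 26/31.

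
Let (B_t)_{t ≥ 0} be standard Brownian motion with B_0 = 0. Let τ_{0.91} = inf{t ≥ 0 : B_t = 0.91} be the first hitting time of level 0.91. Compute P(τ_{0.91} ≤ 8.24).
P(τ_{0.91} ≤ 8.24) = 2(1 − Φ(0.91/√8.24)) = 2(1 − Φ(0.3170)) ≈ 0.7512

By the reflection principle for standard BM, P(τ_b ≤ t) = 2 · P(B_t ≥ b). Since B_t ~ N(0, t), P(B_t ≥ 0.91) = 1 − Φ(0.91/√t) = 1 − Φ(0.91/√8.24) = 1 − Φ(0.3170) ≈ 0.37562. Doubling: P(τ_{0.91} ≤ 8.24) ≈ 2 · 0.37562 = 0.75124 ≈ 0.7512.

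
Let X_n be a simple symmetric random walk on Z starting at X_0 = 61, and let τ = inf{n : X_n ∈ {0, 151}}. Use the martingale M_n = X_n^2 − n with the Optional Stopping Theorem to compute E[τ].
E[τ] = 5490

M_n = X_n^2 − n is a martingale (since E[X_{n+1}^2 | F_n] = X_n^2 + 1). By OST (τ has finite mean in a bounded region), E[M_τ] = E[M_0] = X_0^2 − 0 = 61^2 = 3721. Also E[M_τ] = E[X_τ^2] − E[τ]. The walk exits at 0 or 151, with P(hit 151 first) = 61/151, so E[X_τ^2] = 151^2 · 61/151 + 0 = 9211. Thus E[τ] = E[X_τ^2] − E[M_τ] = 9211 − 3721 = 5490 = 61(151 − 61) = 5490.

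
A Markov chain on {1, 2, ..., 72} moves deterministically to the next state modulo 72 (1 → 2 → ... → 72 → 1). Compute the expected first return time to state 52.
E[T_52 | X_0 = 52] = 72

The chain cycles deterministically, so starting at state 52 it returns in exactly 72 steps. Equivalently, the stationary distribution is uniform π_j = 1/72 for every state j, so by Kac's formula E[T_52] = 1/π_52 = 72.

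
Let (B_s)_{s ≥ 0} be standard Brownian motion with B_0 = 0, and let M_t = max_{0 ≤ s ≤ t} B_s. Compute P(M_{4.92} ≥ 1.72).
P(M_{4.92} ≥ 1.72) = 2·P(B_{4.92} ≥ 1.72) = 2(1 − Φ(1.72/√4.92)) ≈ 0.4381

By the reflection principle for Brownian motion, P(M_t ≥ a) = 2 · P(B_t ≥ a) for a ≥ 0. Since B_t ~ N(0, t), P(B_t ≥ 1.72) = 1 − Φ(1.72/√t) = 1 − Φ(1.72/√4.92) = 1 − Φ(0.7754). So
  P(M_{4.92} ≥ 1.72) = 2(1 − Φ(0.7754)) ≈ 0.4381.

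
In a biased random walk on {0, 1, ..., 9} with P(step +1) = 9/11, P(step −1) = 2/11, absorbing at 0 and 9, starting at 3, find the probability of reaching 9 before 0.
P(hit 9 before 0) = (1 − (2/9)^3) / (1 − (2/9)^9) = 531441/537337

Let u_k denote P(reach 9 before 0 | start at k). Boundary: u_0 = 0, u_9 = 1. Recurrence: u_k = 9/11·u_{k+1} + 2/11·u_{k-1} for 1 ≤ k ≤ 8. Try u_k = A + B·r^k with r = q/p = (2/11)/(9/11) = 2/9. Substitution satisfies the recurrence; boundary conditions give:
  u_k = (1 − r^k) / (1 − r^N) = (1 − (2/9)^3) / (1 − (2/9)^9) = 531441/537337.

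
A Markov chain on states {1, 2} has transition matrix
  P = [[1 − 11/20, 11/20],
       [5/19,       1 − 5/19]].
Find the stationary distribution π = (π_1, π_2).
π_1 = 100/309, π_2 = 209/309

Solve πP = π with π_1 + π_2 = 1. From πP = π: π_1 · (1 − 11/20) + π_2 · 5/19 = π_1 ⇒ π_2 · 5/19 = π_1 · 11/20 ⇒ π_2/π_1 = (11/20)/(5/19) = 209/100. Together with π_1 + π_2 = 1:
  π_1 = (5/19)/(11/20 + 5/19) = (5/19)/(309/380) = 100/309,
  π_2 = (11/20)/(11/20 + 5/19) = (11/20)/(309/380) = 209/309.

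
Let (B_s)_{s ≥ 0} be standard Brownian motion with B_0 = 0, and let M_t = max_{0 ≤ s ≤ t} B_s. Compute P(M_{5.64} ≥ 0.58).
P(M_{5.64} ≥ 0.58) = 2·P(B_{5.64} ≥ 0.58) = 2(1 − Φ(0.58/√5.64)) ≈ 0.8071

By the reflection principle for Brownian motion, P(M_t ≥ a) = 2 · P(B_t ≥ a) for a ≥ 0. Since B_t ~ N(0, t), P(B_t ≥ 0.58) = 1 − Φ(0.58/√t) = 1 − Φ(0.58/√5.64) = 1 − Φ(0.2442). So
  P(M_{5.64} ≥ 0.58) = 2(1 − Φ(0.2442)) ≈ 0.8071.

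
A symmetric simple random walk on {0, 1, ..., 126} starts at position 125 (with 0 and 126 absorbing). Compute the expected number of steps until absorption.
E[τ | X_0 = 125] = 125

Let v_k = E[τ | X_0 = k]. Boundary: v_0 = v_126 = 0. Recurrence: v_k = 1 + (v_{k-1} + v_{k+1})/2 for 1 ≤ k ≤ 125. The particular solution to v_k − (v_{k-1} + v_{k+1})/2 = 1 is v_k = −k^2. Adding homogeneous solution A + B k and matching boundaries gives v_k = k (126 − k). Substituting k = 125: v_125 = 125 · 1 = 125.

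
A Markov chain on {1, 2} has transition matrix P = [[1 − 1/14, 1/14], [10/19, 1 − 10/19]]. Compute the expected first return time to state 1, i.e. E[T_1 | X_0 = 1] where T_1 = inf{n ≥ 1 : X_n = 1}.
E[T_1 | X_0 = 1] = 1/π_1 = 159/140

For an irreducible recurrent Markov chain with stationary distribution π, E[T_i | X_0 = i] = 1/π_i (Kac's formula). Here π_1 = (10/19)/(1/14 + 10/19) = (10/19)/(159/266) = 140/159, so E[T_1 | X_0 = 1] = 1/π_1 = (1/14 + 10/19)/(10/19) = (159/266)/(10/19) = 159/140.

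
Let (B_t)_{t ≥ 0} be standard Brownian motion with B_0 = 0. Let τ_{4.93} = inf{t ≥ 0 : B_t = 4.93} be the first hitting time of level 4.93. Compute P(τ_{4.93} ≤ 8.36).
P(τ_{4.93} ≤ 8.36) = 2(1 − Φ(4.93/√8.36)) = 2(1 − Φ(1.7051)) ≈ 0.0882

By the reflection principle for standard BM, P(τ_b ≤ t) = 2 · P(B_t ≥ b). Since B_t ~ N(0, t), P(B_t ≥ 4.93) = 1 − Φ(4.93/√t) = 1 − Φ(4.93/√8.36) = 1 − Φ(1.7051) ≈ 0.04409. Doubling: P(τ_{4.93} ≤ 8.36) ≈ 2 · 0.04409 = 0.08818 ≈ 0.0882.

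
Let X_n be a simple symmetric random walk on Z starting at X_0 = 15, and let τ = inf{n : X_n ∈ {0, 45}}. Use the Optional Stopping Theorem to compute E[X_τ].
E[X_τ] = 15

X_n is a martingale and τ is a bounded-mean stopping time (indeed τ is finite a.s. with bounded expectation since the walk is in a bounded region). By the OST, E[X_τ] = E[X_0] = 15. Equivalently: E[X_τ] = 45 · P(hit 45 first) + 0 · P(hit 0 first) = 45 · (15/45) = 15.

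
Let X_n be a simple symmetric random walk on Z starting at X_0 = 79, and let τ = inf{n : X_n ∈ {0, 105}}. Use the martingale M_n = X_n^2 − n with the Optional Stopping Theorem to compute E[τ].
E[τ] = 2054

M_n = X_n^2 − n is a martingale (since E[X_{n+1}^2 | F_n] = X_n^2 + 1). By OST (τ has finite mean in a bounded region), E[M_τ] = E[M_0] = X_0^2 − 0 = 79^2 = 6241. Also E[M_τ] = E[X_τ^2] − E[τ]. The walk exits at 0 or 105, with P(hit 105 first) = 79/105, so E[X_τ^2] = 105^2 · 79/105 + 0 = 8295. Thus E[τ] = E[X_τ^2] − E[M_τ] = 8295 − 6241 = 2054 = 79(105 − 79) = 2054.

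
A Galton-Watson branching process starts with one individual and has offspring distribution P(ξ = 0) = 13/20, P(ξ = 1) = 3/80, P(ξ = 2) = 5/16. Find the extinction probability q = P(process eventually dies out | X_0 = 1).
q = 1

Mean offspring μ = 0·13/20 + 1·3/80 + 2·5/16 = 53/80 ≤ 1. For μ ≤ 1 with offspring not concentrated at 1, the Galton-Watson process goes extinct almost surely, so q = 1.
(Algebraic check: The pgf is f(s) = 13/20 + 3/80·s + 5/16·s². The extinction probability q is the smallest fixed point of f in [0, 1]. Setting s = f(s):
  5/16·s² + (3/80 − 1)·s + 13/20 = 0
  5/16·s² − (13/20 + 5/16)·s + 13/20 = 0
which factors as (s − 1)·(5/16·s − 13/20) = 0, giving roots s = 1 and s = (13/20)/(5/16) = 52/25. Since 52/25 ≥ 1, the smallest root in [0, 1] is s = 1.)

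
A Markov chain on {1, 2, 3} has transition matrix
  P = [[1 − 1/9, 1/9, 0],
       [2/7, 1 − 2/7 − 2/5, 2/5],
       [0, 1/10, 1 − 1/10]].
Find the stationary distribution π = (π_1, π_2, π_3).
π = (18/53, 7/53, 28/53)

This is a birth-death chain on three states, which satisfies detailed balance: π_1 · P_{12} = π_2 · P_{21} and π_2 · P_{23} = π_3 · P_{32}.
From π_1 · 1/9 = π_2 · 2/7: π_2/π_1 = (1/9)/(2/7) = 7/18.
From π_2 · 2/5 = π_3 · 1/10: π_3/π_2 = (2/5)/(1/10) = 4.
Take π_1 proportional to 1; then unnormalized π = (1, 7/18, 14/9). Normalize by dividing by the sum 53/18:
  π = (18/53, 7/53, 28/53).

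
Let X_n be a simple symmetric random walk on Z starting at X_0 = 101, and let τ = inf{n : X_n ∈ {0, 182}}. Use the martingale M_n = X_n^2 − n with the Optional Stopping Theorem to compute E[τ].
E[τ] = 8181

M_n = X_n^2 − n is a martingale (since E[X_{n+1}^2 | F_n] = X_n^2 + 1). By OST (τ has finite mean in a bounded region), E[M_τ] = E[M_0] = X_0^2 − 0 = 101^2 = 10201. Also E[M_τ] = E[X_τ^2] − E[τ]. The walk exits at 0 or 182, with P(hit 182 first) = 101/182, so E[X_τ^2] = 182^2 · 101/182 + 0 = 18382. Thus E[τ] = E[X_τ^2] − E[M_τ] = 18382 − 10201 = 8181 = 101(182 − 101) = 8181.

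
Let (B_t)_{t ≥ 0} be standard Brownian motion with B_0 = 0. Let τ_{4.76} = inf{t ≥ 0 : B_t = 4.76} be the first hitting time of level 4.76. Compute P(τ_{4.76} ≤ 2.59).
P(τ_{4.76} ≤ 2.59) = 2(1 − Φ(4.76/√2.59)) = 2(1 − Φ(2.9577)) ≈ 0.0031

By the reflection principle for standard BM, P(τ_b ≤ t) = 2 · P(B_t ≥ b). Since B_t ~ N(0, t), P(B_t ≥ 4.76) = 1 − Φ(4.76/√t) = 1 − Φ(4.76/√2.59) = 1 − Φ(2.9577) ≈ 0.00155. Doubling: P(τ_{4.76} ≤ 2.59) ≈ 2 · 0.00155 = 0.00310 ≈ 0.0031.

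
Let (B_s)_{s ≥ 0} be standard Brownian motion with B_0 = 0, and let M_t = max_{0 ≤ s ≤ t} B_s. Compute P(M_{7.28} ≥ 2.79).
P(M_{7.28} ≥ 2.79) = 2·P(B_{7.28} ≥ 2.79) = 2(1 − Φ(2.79/√7.28)) ≈ 0.3011

By the reflection principle for Brownian motion, P(M_t ≥ a) = 2 · P(B_t ≥ a) for a ≥ 0. Since B_t ~ N(0, t), P(B_t ≥ 2.79) = 1 − Φ(2.79/√t) = 1 − Φ(2.79/√7.28) = 1 − Φ(1.0340). So
  P(M_{7.28} ≥ 2.79) = 2(1 − Φ(1.0340)) ≈ 0.3011.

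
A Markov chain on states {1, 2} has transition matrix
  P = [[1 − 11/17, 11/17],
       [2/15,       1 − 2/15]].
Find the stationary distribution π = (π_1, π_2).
π_1 = 34/199, π_2 = 165/199

Solve πP = π with π_1 + π_2 = 1. From πP = π: π_1 · (1 − 11/17) + π_2 · 2/15 = π_1 ⇒ π_2 · 2/15 = π_1 · 11/17 ⇒ π_2/π_1 = (11/17)/(2/15) = 165/34. Together with π_1 + π_2 = 1:
  π_1 = (2/15)/(11/17 + 2/15) = (2/15)/(199/255) = 34/199,
  π_2 = (11/17)/(11/17 + 2/15) = (11/17)/(199/255) = 165/199.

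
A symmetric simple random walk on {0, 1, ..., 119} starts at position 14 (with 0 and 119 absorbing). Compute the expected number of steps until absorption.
E[τ | X_0 = 14] = 1470

Let v_k = E[τ | X_0 = k]. Boundary: v_0 = v_119 = 0. Recurrence: v_k = 1 + (v_{k-1} + v_{k+1})/2 for 1 ≤ k ≤ 118. The particular solution to v_k − (v_{k-1} + v_{k+1})/2 = 1 is v_k = −k^2. Adding homogeneous solution A + B k and matching boundaries gives v_k = k (119 − k). Substituting k = 14: v_14 = 14 · 105 = 1470.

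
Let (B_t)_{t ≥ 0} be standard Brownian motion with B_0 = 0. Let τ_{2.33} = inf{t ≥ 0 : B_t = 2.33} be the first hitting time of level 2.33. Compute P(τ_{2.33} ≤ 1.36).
P(τ_{2.33} ≤ 1.36) = 2(1 − Φ(2.33/√1.36)) = 2(1 − Φ(1.9980)) ≈ 0.0457

By the reflection principle for standard BM, P(τ_b ≤ t) = 2 · P(B_t ≥ b). Since B_t ~ N(0, t), P(B_t ≥ 2.33) = 1 − Φ(2.33/√t) = 1 − Φ(2.33/√1.36) = 1 − Φ(1.9980) ≈ 0.02286. Doubling: P(τ_{2.33} ≤ 1.36) ≈ 2 · 0.02286 = 0.04572 ≈ 0.0457.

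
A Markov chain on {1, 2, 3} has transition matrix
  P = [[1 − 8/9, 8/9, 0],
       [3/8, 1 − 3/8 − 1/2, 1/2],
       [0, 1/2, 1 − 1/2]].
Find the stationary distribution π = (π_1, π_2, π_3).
π = (27/155, 64/155, 64/155)

This is a birth-death chain on three states, which satisfies detailed balance: π_1 · P_{12} = π_2 · P_{21} and π_2 · P_{23} = π_3 · P_{32}.
From π_1 · 8/9 = π_2 · 3/8: π_2/π_1 = (8/9)/(3/8) = 64/27.
From π_2 · 1/2 = π_3 · 1/2: π_3/π_2 = (1/2)/(1/2) = 1.
Take π_1 proportional to 1; then unnormalized π = (1, 64/27, 64/27). Normalize by dividing by the sum 155/27:
  π = (27/155, 64/155, 64/155).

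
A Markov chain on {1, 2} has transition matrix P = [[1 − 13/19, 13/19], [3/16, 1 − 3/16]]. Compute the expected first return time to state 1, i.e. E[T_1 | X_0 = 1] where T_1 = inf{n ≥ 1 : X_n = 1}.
E[T_1 | X_0 = 1] = 1/π_1 = 265/57

For an irreducible recurrent Markov chain with stationary distribution π, E[T_i | X_0 = i] = 1/π_i (Kac's formula). Here π_1 = (3/16)/(13/19 + 3/16) = (3/16)/(265/304) = 57/265, so E[T_1 | X_0 = 1] = 1/π_1 = (13/19 + 3/16)/(3/16) = (265/304)/(3/16) = 265/57.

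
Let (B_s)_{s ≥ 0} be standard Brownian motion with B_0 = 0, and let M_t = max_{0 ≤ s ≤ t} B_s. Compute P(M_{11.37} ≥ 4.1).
P(M_{11.37} ≥ 4.1) = 2·P(B_{11.37} ≥ 4.1) = 2(1 − Φ(4.1/√11.37)) ≈ 0.2240

By the reflection principle for Brownian motion, P(M_t ≥ a) = 2 · P(B_t ≥ a) for a ≥ 0. Since B_t ~ N(0, t), P(B_t ≥ 4.1) = 1 − Φ(4.1/√t) = 1 − Φ(4.1/√11.37) = 1 − Φ(1.2159). So
  P(M_{11.37} ≥ 4.1) = 2(1 − Φ(1.2159)) ≈ 0.2240.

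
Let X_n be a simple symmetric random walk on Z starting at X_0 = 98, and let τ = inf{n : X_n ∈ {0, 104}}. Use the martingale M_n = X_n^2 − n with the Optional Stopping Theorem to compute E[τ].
E[τ] = 588

M_n = X_n^2 − n is a martingale (since E[X_{n+1}^2 | F_n] = X_n^2 + 1). By OST (τ has finite mean in a bounded region), E[M_τ] = E[M_0] = X_0^2 − 0 = 98^2 = 9604. Also E[M_τ] = E[X_τ^2] − E[τ]. The walk exits at 0 or 104, with P(hit 104 first) = 98/104, so E[X_τ^2] = 104^2 · 98/104 + 0 = 10192. Thus E[τ] = E[X_τ^2] − E[M_τ] = 10192 − 9604 = 588 = 98(104 − 98) = 588.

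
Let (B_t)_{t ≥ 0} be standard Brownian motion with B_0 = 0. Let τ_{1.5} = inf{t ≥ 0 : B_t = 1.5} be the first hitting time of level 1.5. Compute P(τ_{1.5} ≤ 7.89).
P(τ_{1.5} ≤ 7.89) = 2(1 − Φ(1.5/√7.89)) = 2(1 − Φ(0.5340)) ≈ 0.5933

By the reflection principle for standard BM, P(τ_b ≤ t) = 2 · P(B_t ≥ b). Since B_t ~ N(0, t), P(B_t ≥ 1.5) = 1 − Φ(1.5/√t) = 1 − Φ(1.5/√7.89) = 1 − Φ(0.5340) ≈ 0.29667. Doubling: P(τ_{1.5} ≤ 7.89) ≈ 2 · 0.29667 = 0.59334 ≈ 0.5933.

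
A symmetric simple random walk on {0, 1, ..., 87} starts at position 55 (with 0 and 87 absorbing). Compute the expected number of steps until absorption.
E[τ | X_0 = 55] = 1760

Let v_k = E[τ | X_0 = k]. Boundary: v_0 = v_87 = 0. Recurrence: v_k = 1 + (v_{k-1} + v_{k+1})/2 for 1 ≤ k ≤ 86. The particular solution to v_k − (v_{k-1} + v_{k+1})/2 = 1 is v_k = −k^2. Adding homogeneous solution A + B k and matching boundaries gives v_k = k (87 − k). Substituting k = 55: v_55 = 55 · 32 = 1760.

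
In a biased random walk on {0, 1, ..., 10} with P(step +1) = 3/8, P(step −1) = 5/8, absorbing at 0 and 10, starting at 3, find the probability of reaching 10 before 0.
P(hit 10 before 0) = (1 − (5/3)^3) / (1 − (5/3)^10) = 107163/4853288

Let u_k denote P(reach 10 before 0 | start at k). Boundary: u_0 = 0, u_10 = 1. Recurrence: u_k = 3/8·u_{k+1} + 5/8·u_{k-1} for 1 ≤ k ≤ 9. Try u_k = A + B·r^k with r = q/p = (5/8)/(3/8) = 5/3. Substitution satisfies the recurrence; boundary conditions give:
  u_k = (1 − r^k) / (1 − r^N) = (1 − (5/3)^3) / (1 − (5/3)^10) = 107163/4853288.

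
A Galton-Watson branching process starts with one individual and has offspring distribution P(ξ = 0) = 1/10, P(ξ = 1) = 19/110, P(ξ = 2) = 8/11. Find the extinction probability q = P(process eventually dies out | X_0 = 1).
q = 11/80

The pgf is f(s) = 1/10 + 19/110·s + 8/11·s². The extinction probability q is the smallest fixed point of f in [0, 1]. Setting s = f(s):
  8/11·s² + (19/110 − 1)·s + 1/10 = 0
  8/11·s² − (1/10 + 8/11)·s + 1/10 = 0
which factors as (s − 1)·(8/11·s − 1/10) = 0, giving roots s = 1 and s = (1/10)/(8/11) = 11/80.
Mean offspring μ = 19/110 + 2·8/11 = 179/110 > 1 (supercritical), so q < 1. The extinction probability is the smaller root: q = (1/10)/(8/11) = 11/80.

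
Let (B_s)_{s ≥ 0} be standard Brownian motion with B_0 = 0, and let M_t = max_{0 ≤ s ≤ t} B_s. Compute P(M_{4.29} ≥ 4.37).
P(M_{4.29} ≥ 4.37) = 2·P(B_{4.29} ≥ 4.37) = 2(1 − Φ(4.37/√4.29)) ≈ 0.0349

By the reflection principle for Brownian motion, P(M_t ≥ a) = 2 · P(B_t ≥ a) for a ≥ 0. Since B_t ~ N(0, t), P(B_t ≥ 4.37) = 1 − Φ(4.37/√t) = 1 − Φ(4.37/√4.29) = 1 − Φ(2.1099). So
  P(M_{4.29} ≥ 4.37) = 2(1 − Φ(2.1099)) ≈ 0.0349.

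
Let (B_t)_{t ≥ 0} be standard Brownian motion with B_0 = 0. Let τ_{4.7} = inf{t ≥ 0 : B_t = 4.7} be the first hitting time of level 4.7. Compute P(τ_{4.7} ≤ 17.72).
P(τ_{4.7} ≤ 17.72) = 2(1 − Φ(4.7/√17.72)) = 2(1 − Φ(1.1165)) ≈ 0.2642

By the reflection principle for standard BM, P(τ_b ≤ t) = 2 · P(B_t ≥ b). Since B_t ~ N(0, t), P(B_t ≥ 4.7) = 1 − Φ(4.7/√t) = 1 − Φ(4.7/√17.72) = 1 − Φ(1.1165) ≈ 0.13210. Doubling: P(τ_{4.7} ≤ 17.72) ≈ 2 · 0.13210 = 0.26420 ≈ 0.2642.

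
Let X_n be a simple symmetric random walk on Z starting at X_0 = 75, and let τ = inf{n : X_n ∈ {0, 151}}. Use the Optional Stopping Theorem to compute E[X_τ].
E[X_τ] = 75

X_n is a martingale and τ is a bounded-mean stopping time (indeed τ is finite a.s. with bounded expectation since the walk is in a bounded region). By the OST, E[X_τ] = E[X_0] = 75. Equivalently: E[X_τ] = 151 · P(hit 151 first) + 0 · P(hit 0 first) = 151 · (75/151) = 75.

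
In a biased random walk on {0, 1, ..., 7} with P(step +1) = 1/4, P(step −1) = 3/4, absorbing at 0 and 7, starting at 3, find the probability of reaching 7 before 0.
P(hit 7 before 0) = (1 − (3)^3) / (1 − (3)^7) = 13/1093

Let u_k denote P(reach 7 before 0 | start at k). Boundary: u_0 = 0, u_7 = 1. Recurrence: u_k = 1/4·u_{k+1} + 3/4·u_{k-1} for 1 ≤ k ≤ 6. Try u_k = A + B·r^k with r = q/p = (3/4)/(1/4) = 3. Substitution satisfies the recurrence; boundary conditions give:
  u_k = (1 − r^k) / (1 − r^N) = (1 − (3)^3) / (1 − (3)^7) = 13/1093.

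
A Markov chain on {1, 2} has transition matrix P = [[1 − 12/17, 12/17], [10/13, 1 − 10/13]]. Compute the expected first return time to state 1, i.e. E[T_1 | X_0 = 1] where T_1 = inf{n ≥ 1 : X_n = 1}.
E[T_1 | X_0 = 1] = 1/π_1 = 163/85

For an irreducible recurrent Markov chain with stationary distribution π, E[T_i | X_0 = i] = 1/π_i (Kac's formula). Here π_1 = (10/13)/(12/17 + 10/13) = (10/13)/(326/221) = 85/163, so E[T_1 | X_0 = 1] = 1/π_1 = (12/17 + 10/13)/(10/13) = (326/221)/(10/13) = 163/85.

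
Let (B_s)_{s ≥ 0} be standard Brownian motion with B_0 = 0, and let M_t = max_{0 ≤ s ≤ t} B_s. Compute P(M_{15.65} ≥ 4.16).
P(M_{15.65} ≥ 4.16) = 2·P(B_{15.65} ≥ 4.16) = 2(1 − Φ(4.16/√15.65)) ≈ 0.2930

By the reflection principle for Brownian motion, P(M_t ≥ a) = 2 · P(B_t ≥ a) for a ≥ 0. Since B_t ~ N(0, t), P(B_t ≥ 4.16) = 1 − Φ(4.16/√t) = 1 − Φ(4.16/√15.65) = 1 − Φ(1.0516). So
  P(M_{15.65} ≥ 4.16) = 2(1 − Φ(1.0516)) ≈ 0.2930.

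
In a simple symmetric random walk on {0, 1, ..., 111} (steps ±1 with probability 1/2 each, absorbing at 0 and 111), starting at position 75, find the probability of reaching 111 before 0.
P(hit 111 before 0) = 75/111 = 25/37

Let u_k = P(hit 111 before 0 | start at k). Then u_0 = 0, u_111 = 1, and u_k = u_{k-1}/2 + u_{k+1}/2 for 1 ≤ k ≤ 110. This harmonic recurrence is solved by u_k = k/111, giving u_75 = 75/111 = 25/37.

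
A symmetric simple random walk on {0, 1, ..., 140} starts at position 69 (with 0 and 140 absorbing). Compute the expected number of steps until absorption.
E[τ | X_0 = 69] = 4899

Let v_k = E[τ | X_0 = k]. Boundary: v_0 = v_140 = 0. Recurrence: v_k = 1 + (v_{k-1} + v_{k+1})/2 for 1 ≤ k ≤ 139. The particular solution to v_k − (v_{k-1} + v_{k+1})/2 = 1 is v_k = −k^2. Adding homogeneous solution A + B k and matching boundaries gives v_k = k (140 − k). Substituting k = 69: v_69 = 69 · 71 = 4899.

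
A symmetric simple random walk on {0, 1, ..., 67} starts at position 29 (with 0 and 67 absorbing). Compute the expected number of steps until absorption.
E[τ | X_0 = 29] = 1102

Let v_k = E[τ | X_0 = k]. Boundary: v_0 = v_67 = 0. Recurrence: v_k = 1 + (v_{k-1} + v_{k+1})/2 for 1 ≤ k ≤ 66. The particular solution to v_k − (v_{k-1} + v_{k+1})/2 = 1 is v_k = −k^2. Adding homogeneous solution A + B k and matching boundaries gives v_k = k (67 − k). Substituting k = 29: v_29 = 29 · 38 = 1102.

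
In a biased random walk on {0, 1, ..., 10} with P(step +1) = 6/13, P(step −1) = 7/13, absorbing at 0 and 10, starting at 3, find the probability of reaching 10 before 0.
P(hit 10 before 0) = (1 − (7/6)^3) / (1 − (7/6)^10) = 35551872/222009073

Let u_k denote P(reach 10 before 0 | start at k). Boundary: u_0 = 0, u_10 = 1. Recurrence: u_k = 6/13·u_{k+1} + 7/13·u_{k-1} for 1 ≤ k ≤ 9. Try u_k = A + B·r^k with r = q/p = (7/13)/(6/13) = 7/6. Substitution satisfies the recurrence; boundary conditions give:
  u_k = (1 − r^k) / (1 − r^N) = (1 − (7/6)^3) / (1 − (7/6)^10) = 35551872/222009073.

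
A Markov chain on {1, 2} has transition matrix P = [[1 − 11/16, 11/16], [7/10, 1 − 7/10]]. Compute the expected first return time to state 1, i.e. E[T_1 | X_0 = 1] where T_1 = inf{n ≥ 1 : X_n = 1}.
E[T_1 | X_0 = 1] = 1/π_1 = 111/56

For an irreducible recurrent Markov chain with stationary distribution π, E[T_i | X_0 = i] = 1/π_i (Kac's formula). Here π_1 = (7/10)/(11/16 + 7/10) = (7/10)/(111/80) = 56/111, so E[T_1 | X_0 = 1] = 1/π_1 = (11/16 + 7/10)/(7/10) = (111/80)/(7/10) = 111/56.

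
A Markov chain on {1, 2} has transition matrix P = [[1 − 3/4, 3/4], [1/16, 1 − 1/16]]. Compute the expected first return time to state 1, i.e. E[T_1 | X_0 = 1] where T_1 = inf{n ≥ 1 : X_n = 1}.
E[T_1 | X_0 = 1] = 1/π_1 = 13

For an irreducible recurrent Markov chain with stationary distribution π, E[T_i | X_0 = i] = 1/π_i (Kac's formula). Here π_1 = (1/16)/(3/4 + 1/16) = (1/16)/(13/16) = 1/13, so E[T_1 | X_0 = 1] = 1/π_1 = (3/4 + 1/16)/(1/16) = (13/16)/(1/16) = 13.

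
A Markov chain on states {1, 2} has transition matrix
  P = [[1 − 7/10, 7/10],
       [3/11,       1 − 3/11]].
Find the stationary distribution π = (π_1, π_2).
π_1 = 30/107, π_2 = 77/107

Solve πP = π with π_1 + π_2 = 1. From πP = π: π_1 · (1 − 7/10) + π_2 · 3/11 = π_1 ⇒ π_2 · 3/11 = π_1 · 7/10 ⇒ π_2/π_1 = (7/10)/(3/11) = 77/30. Together with π_1 + π_2 = 1:
  π_1 = (3/11)/(7/10 + 3/11) = (3/11)/(107/110) = 30/107,
  π_2 = (7/10)/(7/10 + 3/11) = (7/10)/(107/110) = 77/107.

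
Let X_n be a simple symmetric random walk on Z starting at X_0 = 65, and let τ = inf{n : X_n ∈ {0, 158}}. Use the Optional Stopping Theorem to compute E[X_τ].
E[X_τ] = 65

X_n is a martingale and τ is a bounded-mean stopping time (indeed τ is finite a.s. with bounded expectation since the walk is in a bounded region). By the OST, E[X_τ] = E[X_0] = 65. Equivalently: E[X_τ] = 158 · P(hit 158 first) + 0 · P(hit 0 first) = 158 · (65/158) = 65.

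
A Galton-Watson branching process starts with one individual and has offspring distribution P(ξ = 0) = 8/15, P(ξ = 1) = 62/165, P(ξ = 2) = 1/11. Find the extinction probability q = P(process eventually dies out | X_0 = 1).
q = 1

Mean offspring μ = 0·8/15 + 1·62/165 + 2·1/11 = 92/165 ≤ 1. For μ ≤ 1 with offspring not concentrated at 1, the Galton-Watson process goes extinct almost surely, so q = 1.
(Algebraic check: The pgf is f(s) = 8/15 + 62/165·s + 1/11·s². The extinction probability q is the smallest fixed point of f in [0, 1]. Setting s = f(s):
  1/11·s² + (62/165 − 1)·s + 8/15 = 0
  1/11·s² − (8/15 + 1/11)·s + 8/15 = 0
which factors as (s − 1)·(1/11·s − 8/15) = 0, giving roots s = 1 and s = (8/15)/(1/11) = 88/15. Since 88/15 ≥ 1, the smallest root in [0, 1] is s = 1.)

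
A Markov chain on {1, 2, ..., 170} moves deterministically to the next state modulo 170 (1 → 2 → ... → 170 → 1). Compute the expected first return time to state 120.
E[T_120 | X_0 = 120] = 170

The chain cycles deterministically, so starting at state 120 it returns in exactly 170 steps. Equivalently, the stationary distribution is uniform π_j = 1/170 for every state j, so by Kac's formula E[T_120] = 1/π_120 = 170.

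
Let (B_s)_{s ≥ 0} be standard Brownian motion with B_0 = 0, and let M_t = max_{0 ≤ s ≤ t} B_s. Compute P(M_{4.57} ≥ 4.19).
P(M_{4.57} ≥ 4.19) = 2·P(B_{4.57} ≥ 4.19) = 2(1 − Φ(4.19/√4.57)) ≈ 0.0500

By the reflection principle for Brownian motion, P(M_t ≥ a) = 2 · P(B_t ≥ a) for a ≥ 0. Since B_t ~ N(0, t), P(B_t ≥ 4.19) = 1 − Φ(4.19/√t) = 1 − Φ(4.19/√4.57) = 1 − Φ(1.9600). So
  P(M_{4.57} ≥ 4.19) = 2(1 − Φ(1.9600)) ≈ 0.0500.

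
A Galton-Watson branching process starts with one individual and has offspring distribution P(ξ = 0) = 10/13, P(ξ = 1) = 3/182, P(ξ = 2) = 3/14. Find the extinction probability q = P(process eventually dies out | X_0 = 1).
q = 1

Mean offspring μ = 0·10/13 + 1·3/182 + 2·3/14 = 81/182 ≤ 1. For μ ≤ 1 with offspring not concentrated at 1, the Galton-Watson process goes extinct almost surely, so q = 1.
(Algebraic check: The pgf is f(s) = 10/13 + 3/182·s + 3/14·s². The extinction probability q is the smallest fixed point of f in [0, 1]. Setting s = f(s):
  3/14·s² + (3/182 − 1)·s + 10/13 = 0
  3/14·s² − (10/13 + 3/14)·s + 10/13 = 0
which factors as (s − 1)·(3/14·s − 10/13) = 0, giving roots s = 1 and s = (10/13)/(3/14) = 140/39. Since 140/39 ≥ 1, the smallest root in [0, 1] is s = 1.)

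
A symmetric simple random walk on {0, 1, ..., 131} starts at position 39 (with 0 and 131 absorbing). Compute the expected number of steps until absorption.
E[τ | X_0 = 39] = 3588

Let v_k = E[τ | X_0 = k]. Boundary: v_0 = v_131 = 0. Recurrence: v_k = 1 + (v_{k-1} + v_{k+1})/2 for 1 ≤ k ≤ 130. The particular solution to v_k − (v_{k-1} + v_{k+1})/2 = 1 is v_k = −k^2. Adding homogeneous solution A + B k and matching boundaries gives v_k = k (131 − k). Substituting k = 39: v_39 = 39 · 92 = 3588.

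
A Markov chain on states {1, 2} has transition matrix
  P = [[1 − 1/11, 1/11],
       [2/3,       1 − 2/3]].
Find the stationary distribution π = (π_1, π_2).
π_1 = 22/25, π_2 = 3/25

Solve πP = π with π_1 + π_2 = 1. From πP = π: π_1 · (1 − 1/11) + π_2 · 2/3 = π_1 ⇒ π_2 · 2/3 = π_1 · 1/11 ⇒ π_2/π_1 = (1/11)/(2/3) = 3/22. Together with π_1 + π_2 = 1:
  π_1 = (2/3)/(1/11 + 2/3) = (2/3)/(25/33) = 22/25,
  π_2 = (1/11)/(1/11 + 2/3) = (1/11)/(25/33) = 3/25.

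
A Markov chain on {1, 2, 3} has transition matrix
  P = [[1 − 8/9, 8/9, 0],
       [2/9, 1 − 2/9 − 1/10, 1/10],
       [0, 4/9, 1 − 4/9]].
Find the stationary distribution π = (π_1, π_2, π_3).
π = (10/59, 40/59, 9/59)

This is a birth-death chain on three states, which satisfies detailed balance: π_1 · P_{12} = π_2 · P_{21} and π_2 · P_{23} = π_3 · P_{32}.
From π_1 · 8/9 = π_2 · 2/9: π_2/π_1 = (8/9)/(2/9) = 4.
From π_2 · 1/10 = π_3 · 4/9: π_3/π_2 = (1/10)/(4/9) = 9/40.
Take π_1 proportional to 1; then unnormalized π = (1, 4, 9/10). Normalize by dividing by the sum 59/10:
  π = (10/59, 40/59, 9/59).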